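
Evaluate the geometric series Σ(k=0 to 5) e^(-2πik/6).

Sum of all nth roots of unity equals 0 for n > 1 (geometric series with r ≠ 1).

0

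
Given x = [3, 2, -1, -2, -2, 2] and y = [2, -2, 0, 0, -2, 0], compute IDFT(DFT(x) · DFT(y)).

(x ⊛ y)[n] = Σ(m=0 to 5) x[m] · y[(n-m) mod 6]

Computing each output sample:
(x ⊛ y)[0] = 4
(x ⊛ y)[1] = 2
(x ⊛ y)[2] = -2
(x ⊛ y)[3] = -6
(x ⊛ y)[4] = -6
(x ⊛ y)[5] = 4

x ⊛ y = [4, 2, -2, -6, -6, 4]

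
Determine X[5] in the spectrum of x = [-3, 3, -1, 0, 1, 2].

X[5] = Σ(n=0 to 5) x[n] · ω_6^(5n) where ω_6 = e^(-2πi/6)
= (-3)·ω_6^0 + (3)·ω_6^5 + (-1)·ω_6^10 + (0)·ω_6^15 + (1)·ω_6^20 + (2)·ω_6^25

X[5] = -0.5000-0.8660i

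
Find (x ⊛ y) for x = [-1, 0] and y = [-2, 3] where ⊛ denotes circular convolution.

(x ⊛ y)[n] = Σ(m=0 to 1) x[m] · y[(n-m) mod 2]

Computing each output sample:
(x ⊛ y)[0] = 2
(x ⊛ y)[1] = -3

x ⊛ y = [2, -3]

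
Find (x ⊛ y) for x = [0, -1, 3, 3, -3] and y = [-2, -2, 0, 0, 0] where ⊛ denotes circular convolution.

(x ⊛ y)[n] = Σ(m=0 to 4) x[m] · y[(n-m) mod 5]

Computing each output sample:
(x ⊛ y)[0] = 6
(x ⊛ y)[1] = 2
(x ⊛ y)[2] = -4
(x ⊛ y)[3] = -12
(x ⊛ y)[4] = 0

x ⊛ y = [6, 2, -4, -12, 0]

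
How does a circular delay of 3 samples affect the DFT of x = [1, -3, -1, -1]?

Time shift by 3: X_shifted[k] = ω_4^(3k) · X[k]
Shifted x = [-3, -1, -1, 1]

DFT(x[n-3]) = [-4, -2+2i, -4, -2-2i]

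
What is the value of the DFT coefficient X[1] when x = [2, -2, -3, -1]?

X[1] = Σ(n=0 to 3) x[n] · ω_4^(1n) where ω_4 = e^(-2πi/4)
= (2)·ω_4^0 + (-2)·ω_4^1 + (-3)·ω_4^2 + (-1)·ω_4^3

X[1] = 5+1i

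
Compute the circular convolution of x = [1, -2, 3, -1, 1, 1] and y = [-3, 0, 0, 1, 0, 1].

(x ⊛ y)[n] = Σ(m=0 to 5) x[m] · y[(n-m) mod 6]

Computing each output sample:
(x ⊛ y)[0] = -6
(x ⊛ y)[1] = 10
(x ⊛ y)[2] = -9
(x ⊛ y)[3] = 5
(x ⊛ y)[4] = -4
(x ⊛ y)[5] = 1

x ⊛ y = [-6, 10, -9, 5, -4, 1]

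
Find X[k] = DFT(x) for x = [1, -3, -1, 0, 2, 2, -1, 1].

X[k] = Σ(n=0 to 7) x[n] · ω_8^(nk)
where ω_8 = e^(-2πi/8)

Computing each X[k]:
X[0] = 1
X[1] = -3.8284+4.2426i
X[2] = 5+2i
X[3] = 1.8284+4.2426i
X[4] = 1
X[5] = 1.8284-4.2426i
X[6] = 5-2i
X[7] = -3.8284-4.2426i

X = [1, -3.8284+4.2426i, 5+2i, 1.8284+4.2426i, 1, 1.8284-4.2426i, 5-2i, -3.8284-4.2426i]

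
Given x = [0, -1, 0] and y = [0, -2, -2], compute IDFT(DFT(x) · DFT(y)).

(x ⊛ y)[n] = Σ(m=0 to 2) x[m] · y[(n-m) mod 3]

Computing each output sample:
(x ⊛ y)[0] = 2
(x ⊛ y)[1] = 0
(x ⊛ y)[2] = 2

x ⊛ y = [2, 0, 2]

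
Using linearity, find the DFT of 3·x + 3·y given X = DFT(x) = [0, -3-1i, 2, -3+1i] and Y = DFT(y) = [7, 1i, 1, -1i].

By linearity: DFT(3x + 3y) = 3·DFT(x) + 3·DFT(y)
= 3·[0, -3-1i, 2, -3+1i] + 3·[7, 1i, 1, -1i]

Computing element-wise:
Z[0] = 3·(0) + 3·(7) = 21
Z[1] = 3·(-3-1i) + 3·(1i) = -9
Z[2] = 3·(2) + 3·(1) = 9
Z[3] = 3·(-3+1i) + 3·(-1i) = -9

DFT(3x + 3y) = 3·X + 3·Y = [21, -9, 9, -9]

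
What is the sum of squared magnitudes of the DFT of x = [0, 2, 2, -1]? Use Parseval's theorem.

Parseval: Σ|x[n]|² = (1/N)Σ|X[k]|², so Σ|X[k]|² = N·Σ|x[n]|² = 4·9.0000

Σ|X[k]|² = N·Σ|x[n]|² = 4·9.0000 = 36.0000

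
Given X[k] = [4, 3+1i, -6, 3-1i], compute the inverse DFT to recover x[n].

x[n] = (1/4) Σ(k=0 to 3) X[k] · e^(2πikn/4)

Computing each x[n]:
x[0] = 1
x[1] = 2
x[2] = -2
x[3] = 3

x = [1, 2, -2, 3]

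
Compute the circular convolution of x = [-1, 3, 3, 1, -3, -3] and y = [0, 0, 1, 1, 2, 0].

(x ⊛ y)[n] = Σ(m=0 to 5) x[m] · y[(n-m) mod 6]

Computing each output sample:
(x ⊛ y)[0] = 4
(x ⊛ y)[1] = -4
(x ⊛ y)[2] = -10
(x ⊛ y)[3] = -4
(x ⊛ y)[4] = 4
(x ⊛ y)[5] = 10

x ⊛ y = [4, -4, -10, -4, 4, 10]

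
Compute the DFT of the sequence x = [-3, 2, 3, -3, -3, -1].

X[k] = Σ(n=0 to 5) x[n] · ω_6^(nk)
where ω_6 = e^(-2πi/6)

Computing each X[k]:
X[0] = -5
X[1] = 0.5000-7.7942i
X[2] = -6.5000+2.5981i
X[3] = -1
X[4] = -6.5000-2.5981i
X[5] = 0.5000+7.7942i

X = [-5, 0.5000-7.7942i, -6.5000+2.5981i, -1, -6.5000-2.5981i, 0.5000+7.7942i]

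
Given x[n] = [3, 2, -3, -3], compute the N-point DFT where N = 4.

X[k] = Σ(n=0 to 3) x[n] · ω_4^(nk)
where ω_4 = e^(-2πi/4)

Computing each X[k]:
X[0] = -1
X[1] = 6-5i
X[2] = 1
X[3] = 6+5i

X = [-1, 6-5i, 1, 6+5i]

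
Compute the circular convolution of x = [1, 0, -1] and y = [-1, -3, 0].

(x ⊛ y)[n] = Σ(m=0 to 2) x[m] · y[(n-m) mod 3]

Computing each output sample:
(x ⊛ y)[0] = 2
(x ⊛ y)[1] = -3
(x ⊛ y)[2] = 1

x ⊛ y = [2, -3, 1]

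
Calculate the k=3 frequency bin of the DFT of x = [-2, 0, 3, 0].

X[3] = Σ(n=0 to 3) x[n] · ω_4^(3n) where ω_4 = e^(-2πi/4)
= (-2)·ω_4^0 + (0)·ω_4^3 + (3)·ω_4^6 + (0)·ω_4^9

X[3] = -5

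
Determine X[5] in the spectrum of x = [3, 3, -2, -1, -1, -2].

X[5] = Σ(n=0 to 5) x[n] · ω_6^(5n) where ω_6 = e^(-2πi/6)
= (3)·ω_6^0 + (3)·ω_6^5 + (-2)·ω_6^10 + (-1)·ω_6^15 + (-1)·ω_6^20 + (-2)·ω_6^25

X[5] = 6.0000+3.4641i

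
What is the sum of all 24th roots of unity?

Sum of all nth roots of unity equals 0 for n > 1 (geometric series with r ≠ 1).

0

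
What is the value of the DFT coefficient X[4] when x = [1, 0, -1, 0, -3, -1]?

X[4] = Σ(n=0 to 5) x[n] · ω_6^(4n) where ω_6 = e^(-2πi/6)
= (1)·ω_6^0 + (0)·ω_6^4 + (-1)·ω_6^8 + (0)·ω_6^12 + (-3)·ω_6^16 + (-1)·ω_6^20

X[4] = 3.5000-0.8660i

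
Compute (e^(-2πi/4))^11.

Since ω_4^4 = 1, powers reduce modulo 4.
11 mod 4 = 3
So ω_4^11 = ω_4^3 = e^(-2πi·3/4)

ω_4^11 = ω_4^3 = 1i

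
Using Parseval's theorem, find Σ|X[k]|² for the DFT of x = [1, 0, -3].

Parseval: Σ|x[n]|² = (1/N)Σ|X[k]|², so Σ|X[k]|² = N·Σ|x[n]|² = 3·10.0000

Σ|X[k]|² = N·Σ|x[n]|² = 3·10.0000 = 30.0000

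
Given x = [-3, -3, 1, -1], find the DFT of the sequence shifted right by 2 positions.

Time shift by 2: X_shifted[k] = ω_4^(2k) · X[k]
Shifted x = [1, -1, -3, -3]

DFT(x[n-2]) = [-6, 4-2i, 2, 4+2i]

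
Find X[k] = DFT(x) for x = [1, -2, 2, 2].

X[k] = Σ(n=0 to 3) x[n] · ω_4^(nk)
where ω_4 = e^(-2πi/4)

Computing each X[k]:
X[0] = 3
X[1] = -1+4i
X[2] = 3
X[3] = -1-4i

X = [3, -1+4i, 3, -1-4i]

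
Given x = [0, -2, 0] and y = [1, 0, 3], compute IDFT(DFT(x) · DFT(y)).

(x ⊛ y)[n] = Σ(m=0 to 2) x[m] · y[(n-m) mod 3]

Computing each output sample:
(x ⊛ y)[0] = -6
(x ⊛ y)[1] = -2
(x ⊛ y)[2] = 0

x ⊛ y = [-6, -2, 0]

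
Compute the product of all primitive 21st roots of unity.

The primitive 21st roots of unity are ω_21^k for k coprime to 21: k ∈ {1, 2, 4, 5, 8, 10, 11, 13, 16, 17, 19, 20}
Their product equals the constant term of the cyclotomic polynomial Φ_21(x) up to sign.
For n ≥ 3, the product of all primitive nth roots of unity is 1. (For n=1 it is 1; for n=2 it is -1.)

1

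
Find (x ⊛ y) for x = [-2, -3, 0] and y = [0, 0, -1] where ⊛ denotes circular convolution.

(x ⊛ y)[n] = Σ(m=0 to 2) x[m] · y[(n-m) mod 3]

Computing each output sample:
(x ⊛ y)[0] = 3
(x ⊛ y)[1] = 0
(x ⊛ y)[2] = 2

x ⊛ y = [3, 0, 2]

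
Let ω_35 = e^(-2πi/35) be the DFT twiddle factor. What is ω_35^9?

ω_35^9 = e^(-2πi·9/35)
= cos(-2π·9/35) + i·sin(-2π·9/35)
= cos(-18π/35) + i·sin(-18π/35)

ω_35^9 = cos(-18π/35) + i·sin(-18π/35) = -0.0449-0.9990i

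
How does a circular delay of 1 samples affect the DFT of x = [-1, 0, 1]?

Time shift by 1: X_shifted[k] = ω_3^(1k) · X[k]
Shifted x = [1, -1, 0]

DFT(x[n-1]) = [0, 1.5000+0.8660i, 1.5000-0.8660i]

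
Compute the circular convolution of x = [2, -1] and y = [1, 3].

(x ⊛ y)[n] = Σ(m=0 to 1) x[m] · y[(n-m) mod 2]

Computing each output sample:
(x ⊛ y)[0] = -1
(x ⊛ y)[1] = 5

x ⊛ y = [-1, 5]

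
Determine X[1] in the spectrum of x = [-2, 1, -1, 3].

X[1] = Σ(n=0 to 3) x[n] · ω_4^(1n) where ω_4 = e^(-2πi/4)
= (-2)·ω_4^0 + (1)·ω_4^1 + (-1)·ω_4^2 + (3)·ω_4^3

X[1] = -1+2i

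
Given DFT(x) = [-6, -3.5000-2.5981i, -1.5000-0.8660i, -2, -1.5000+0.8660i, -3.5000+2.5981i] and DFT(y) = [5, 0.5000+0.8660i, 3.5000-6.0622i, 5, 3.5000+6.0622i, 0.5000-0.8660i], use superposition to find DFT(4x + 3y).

By linearity: DFT(4x + 3y) = 4·DFT(x) + 3·DFT(y)
= 4·[-6, -3.5000-2.5981i, -1.5000-0.8660i, -2, -1.5000+0.8660i, -3.5000+2.5981i] + 3·[5, 0.5000+0.8660i, 3.5000-6.0622i, 5, 3.5000+6.0622i, 0.5000-0.8660i]

Computing element-wise:
Z[0] = 4·(-6) + 3·(5) = -9
Z[1] = 4·(-3.5000-2.5981i) + 3·(0.5000+0.8660i) = -12.5000-7.7944i
Z[2] = 4·(-1.5000-0.8660i) + 3·(3.5000-6.0622i) = 4.5000-21.6506i
Z[3] = 4·(-2) + 3·(5) = 7
Z[4] = 4·(-1.5000+0.8660i) + 3·(3.5000+6.0622i) = 4.5000+21.6506i
Z[5] = 4·(-3.5000+2.5981i) + 3·(0.5000-0.8660i) = -12.5000+7.7944i

DFT(4x + 3y) = 4·X + 3·Y = [-9, -12.5000-7.7944i, 4.5000-21.6506i, 7, 4.5000+21.6506i, -12.5000+7.7944i]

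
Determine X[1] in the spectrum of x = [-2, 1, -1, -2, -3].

X[1] = Σ(n=0 to 4) x[n] · ω_5^(1n) where ω_5 = e^(-2πi/5)
= (-2)·ω_5^0 + (1)·ω_5^1 + (-1)·ω_5^2 + (-2)·ω_5^3 + (-3)·ω_5^4

X[1] = -0.1910-4.3920i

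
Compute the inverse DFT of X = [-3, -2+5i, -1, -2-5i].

x[n] = (1/4) Σ(k=0 to 3) X[k] · e^(2πikn/4)

Computing each x[n]:
x[0] = -2
x[1] = -3
x[2] = 0
x[3] = 2

x = [-2, -3, 0, 2]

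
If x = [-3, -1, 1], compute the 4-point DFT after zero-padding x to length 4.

Original 3-point DFT: [-3, -3.0000+1.7321i, -3.0000-1.7321i]
Zero-padded 4-point DFT provides frequency interpolation.

DFT_4([x, 0, ...]) = [-3, -4+1i, -1, -4-1i]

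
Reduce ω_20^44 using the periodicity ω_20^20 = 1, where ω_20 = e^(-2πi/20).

Since ω_20^20 = 1, powers reduce modulo 20.
44 mod 20 = 4
So ω_20^44 = ω_20^4 = e^(-2πi·4/20)

ω_20^44 = ω_20^4 = 0.3090-0.9511i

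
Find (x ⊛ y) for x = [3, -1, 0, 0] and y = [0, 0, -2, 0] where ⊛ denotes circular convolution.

(x ⊛ y)[n] = Σ(m=0 to 3) x[m] · y[(n-m) mod 4]

Computing each output sample:
(x ⊛ y)[0] = 0
(x ⊛ y)[1] = 0
(x ⊛ y)[2] = -6
(x ⊛ y)[3] = 2

x ⊛ y = [0, 0, -6, 2]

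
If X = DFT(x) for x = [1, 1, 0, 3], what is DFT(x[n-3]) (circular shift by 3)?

Time shift by 3: X_shifted[k] = ω_4^(3k) · X[k]
Shifted x = [1, 0, 3, 1]

DFT(x[n-3]) = [5, -2+1i, 3, -2-1i]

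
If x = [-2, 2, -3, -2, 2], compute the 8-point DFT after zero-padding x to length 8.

Original 5-point DFT: [-3, 3.2812+0.5878i, -6.7812-0.9511i, -6.7812+0.9511i, 3.2812-0.5878i]
Zero-padded 8-point DFT provides frequency interpolation.

DFT_8([x, 0, ...]) = [-3, -1.1716+3.0000i, 3-4i, -6.8284-3.0000i, -3, -6.8284+3.0000i, 3+4i, -1.1716-3.0000i]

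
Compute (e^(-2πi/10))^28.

Since ω_10^10 = 1, powers reduce modulo 10.
28 mod 10 = 8
So ω_10^28 = ω_10^8 = e^(-2πi·8/10)

ω_10^28 = ω_10^8 = 0.3090+0.9511i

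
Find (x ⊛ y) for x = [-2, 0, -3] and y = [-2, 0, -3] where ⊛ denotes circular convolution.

(x ⊛ y)[n] = Σ(m=0 to 2) x[m] · y[(n-m) mod 3]

Computing each output sample:
(x ⊛ y)[0] = 4
(x ⊛ y)[1] = 9
(x ⊛ y)[2] = 12

x ⊛ y = [4, 9, 12]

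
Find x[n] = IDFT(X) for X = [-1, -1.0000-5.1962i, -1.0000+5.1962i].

x[n] = (1/3) Σ(k=0 to 2) X[k] · e^(2πikn/3)

Computing each x[n]:
x[0] = -1
x[1] = 3
x[2] = -3

x = [-1, 3, -3]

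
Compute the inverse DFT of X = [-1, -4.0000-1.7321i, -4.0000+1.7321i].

x[n] = (1/3) Σ(k=0 to 2) X[k] · e^(2πikn/3)

Computing each x[n]:
x[0] = -3
x[1] = 2
x[2] = 0

x = [-3, 2, 0]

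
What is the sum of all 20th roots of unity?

Sum of all nth roots of unity equals 0 for n > 1 (geometric series with r ≠ 1).

0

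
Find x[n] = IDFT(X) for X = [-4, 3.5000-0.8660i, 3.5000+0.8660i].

x[n] = (1/3) Σ(k=0 to 2) X[k] · e^(2πikn/3)

Computing each x[n]:
x[0] = 1
x[1] = -2
x[2] = -3

x = [1, -2, -3]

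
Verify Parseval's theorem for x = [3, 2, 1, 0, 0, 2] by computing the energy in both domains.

Time domain:
Σ|x[n]|² = |3|² + |2|² + |1|² + |0|² + |0|² + |2|² = 18.0000

Frequency domain:
(1/6)Σ|X[k]|² = (1/6)(|8|² + |4.5000-0.8660i|² + |0.5000+0.8660i|² + |0|² + |0.5000-0.8660i|² + |4.5000+0.8660i|²) = (1/6)·108.0000 = 18.0000

Both sides agree, confirming Parseval's theorem.

Σ|x[n]|² = (1/N)Σ|X[k]|² = 18.0000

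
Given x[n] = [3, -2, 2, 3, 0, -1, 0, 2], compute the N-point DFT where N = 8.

X[k] = Σ(n=0 to 7) x[n] · ω_8^(nk)
where ω_8 = e^(-2πi/8)

Computing each X[k]:
X[0] = 7
X[1] = 1.5858-2.0000i
X[2] = 1+8i
X[3] = 4.4142+2.0000i
X[4] = 3
X[5] = 4.4142-2.0000i
X[6] = 1-8i
X[7] = 1.5858+2.0000i

X = [7, 1.5858-2.0000i, 1+8i, 4.4142+2.0000i, 3, 4.4142-2.0000i, 1-8i, 1.5858+2.0000i]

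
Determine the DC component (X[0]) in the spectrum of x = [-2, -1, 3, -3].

X[0] = Σ(n=0 to 3) x[n] · ω_4^0 = Σ x[n]
= (-2) + (-1) + (3) + (-3)

X[0] = -3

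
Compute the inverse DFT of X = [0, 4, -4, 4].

x[n] = (1/4) Σ(k=0 to 3) X[k] · e^(2πikn/4)

Computing each x[n]:
x[0] = 1
x[1] = 1
x[2] = -3
x[3] = 1

x = [1, 1, -3, 1]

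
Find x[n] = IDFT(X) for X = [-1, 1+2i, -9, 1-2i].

x[n] = (1/4) Σ(k=0 to 3) X[k] · e^(2πikn/4)

Computing each x[n]:
x[0] = -2
x[1] = 1
x[2] = -3
x[3] = 3

x = [-2, 1, -3, 3]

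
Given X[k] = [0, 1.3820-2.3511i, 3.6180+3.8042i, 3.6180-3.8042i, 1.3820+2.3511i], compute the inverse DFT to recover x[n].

x[n] = (1/5) Σ(k=0 to 4) X[k] · e^(2πikn/5)

Computing each x[n]:
x[0] = 2
x[1] = -1
x[2] = 2
x[3] = -2
x[4] = -1

x = [2, -1, 2, -2, -1]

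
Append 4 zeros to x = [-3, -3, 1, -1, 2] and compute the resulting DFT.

Original 5-point DFT: [-4, -3.3090+3.5797i, -2.1910+4.8410i, -2.1910-4.8410i, -3.3090-3.5797i]
Zero-padded 9-point DFT provides frequency interpolation.

DFT_9([x, 0, ...]) = [-4, -6.5039+1.1255i, -2.4285+3.0320i, -4.0000+1.7321i, 1.4324+4.5045i, 1.4324-4.5045i, -4.0000-1.7321i, -2.4285-3.0320i, -6.5039-1.1255i]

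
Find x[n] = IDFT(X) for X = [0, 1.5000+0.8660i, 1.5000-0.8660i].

x[n] = (1/3) Σ(k=0 to 2) X[k] · e^(2πikn/3)

Computing each x[n]:
x[0] = 1
x[1] = -1
x[2] = 0

x = [1, -1, 0]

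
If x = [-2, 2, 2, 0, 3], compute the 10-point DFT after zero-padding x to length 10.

Original 5-point DFT: [5, -2.0729-0.2245i, -5.4271+2.4899i, -5.4271-2.4899i, -2.0729+0.2245i]
Zero-padded 10-point DFT provides frequency interpolation.

DFT_10([x, 0, ...]) = [5, -2.1910-4.8410i, -2.0729-0.2245i, -3.3090-3.5797i, -5.4271+2.4899i, 1, -5.4271-2.4899i, -3.3090+3.5797i, -2.0729+0.2245i, -2.1910+4.8410i]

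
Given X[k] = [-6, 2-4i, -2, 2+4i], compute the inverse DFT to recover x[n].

x[n] = (1/4) Σ(k=0 to 3) X[k] · e^(2πikn/4)

Computing each x[n]:
x[0] = -1
x[1] = 1
x[2] = -3
x[3] = -3

x = [-1, 1, -3, -3]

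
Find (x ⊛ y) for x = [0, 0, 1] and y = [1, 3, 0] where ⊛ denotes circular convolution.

(x ⊛ y)[n] = Σ(m=0 to 2) x[m] · y[(n-m) mod 3]

Computing each output sample:
(x ⊛ y)[0] = 3
(x ⊛ y)[1] = 0
(x ⊛ y)[2] = 1

x ⊛ y = [3, 0, 1]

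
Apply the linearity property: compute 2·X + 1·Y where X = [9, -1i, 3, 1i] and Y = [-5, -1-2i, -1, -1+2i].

By linearity: DFT(2x + 1y) = 2·DFT(x) + 1·DFT(y)
= 2·[9, -1i, 3, 1i] + 1·[-5, -1-2i, -1, -1+2i]

Computing element-wise:
Z[0] = 2·(9) + 1·(-5) = 13
Z[1] = 2·(-1i) + 1·(-1-2i) = -1-4i
Z[2] = 2·(3) + 1·(-1) = 5
Z[3] = 2·(1i) + 1·(-1+2i) = -1+4i

DFT(2x + 1y) = 2·X + 1·Y = [13, -1-4i, 5, -1+4i]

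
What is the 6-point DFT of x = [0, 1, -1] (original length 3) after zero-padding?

Original 3-point DFT: [0, -1.7321i, 1.7321i]
Zero-padded 6-point DFT provides frequency interpolation.

DFT_6([x, 0, ...]) = [0, 1, -1.7321i, -2, 1.7321i, 1]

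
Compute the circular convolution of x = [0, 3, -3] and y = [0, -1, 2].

(x ⊛ y)[n] = Σ(m=0 to 2) x[m] · y[(n-m) mod 3]

Computing each output sample:
(x ⊛ y)[0] = 9
(x ⊛ y)[1] = -6
(x ⊛ y)[2] = -3

x ⊛ y = [9, -6, -3]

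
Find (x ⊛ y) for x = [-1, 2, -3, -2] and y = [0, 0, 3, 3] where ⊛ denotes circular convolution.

(x ⊛ y)[n] = Σ(m=0 to 3) x[m] · y[(n-m) mod 4]

Computing each output sample:
(x ⊛ y)[0] = -3
(x ⊛ y)[1] = -15
(x ⊛ y)[2] = -9
(x ⊛ y)[3] = 3

x ⊛ y = [-3, -15, -9, 3]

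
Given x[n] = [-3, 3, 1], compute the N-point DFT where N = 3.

X[k] = Σ(n=0 to 2) x[n] · ω_3^(nk)
where ω_3 = e^(-2πi/3)

Computing each X[k]:
X[0] = 1
X[1] = -5.0000-1.7321i
X[2] = -5.0000+1.7321i

X = [1, -5.0000-1.7321i, -5.0000+1.7321i]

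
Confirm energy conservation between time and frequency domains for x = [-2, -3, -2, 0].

Time domain:
Σ|x[n]|² = |-2|² + |-3|² + |-2|² + |0|² = 17.0000

Frequency domain:
(1/4)Σ|X[k]|² = (1/4)(|-7|² + |3i|² + |-1|² + |-3i|²) = (1/4)·68.0000 = 17.0000

Both sides agree, confirming Parseval's theorem.

Σ|x[n]|² = (1/N)Σ|X[k]|² = 17.0000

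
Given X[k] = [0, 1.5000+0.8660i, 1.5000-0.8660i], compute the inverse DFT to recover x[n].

x[n] = (1/3) Σ(k=0 to 2) X[k] · e^(2πikn/3)

Computing each x[n]:
x[0] = 1
x[1] = -1
x[2] = 0

x = [1, -1, 0]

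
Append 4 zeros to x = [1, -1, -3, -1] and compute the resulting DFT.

Original 4-point DFT: [-4, 4, 0, 4]
Zero-padded 8-point DFT provides frequency interpolation.

DFT_8([x, 0, ...]) = [-4, 1.0000+4.4142i, 4, 1.0000-1.5858i, 0, 1.0000+1.5858i, 4, 1.0000-4.4142i]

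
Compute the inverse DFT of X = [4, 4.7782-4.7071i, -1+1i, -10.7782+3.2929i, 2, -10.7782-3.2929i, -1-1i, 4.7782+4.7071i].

x[n] = (1/8) Σ(k=0 to 7) X[k] · e^(2πikn/8)

Computing each x[n]:
x[0] = -1
x[1] = 3
x[2] = 3
x[3] = -2
x[4] = 2
x[5] = -3
x[6] = -1
x[7] = 3

x = [-1, 3, 3, -2, 2, -3, -1, 3]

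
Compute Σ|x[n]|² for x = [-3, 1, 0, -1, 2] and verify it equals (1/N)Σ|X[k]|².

Time domain:
Σ|x[n]|² = |-3|² + |1|² + |0|² + |-1|² + |2|² = 15.0000

Frequency domain:
(1/5)Σ|X[k]|² = (1/5)(|-1|² + |-1.2639+0.3633i|² + |-5.7361+1.5388i|² + |-5.7361-1.5388i|² + |-1.2639-0.3633i|²) = (1/5)·75.0000 = 15.0000

Both sides agree, confirming Parseval's theorem.

Σ|x[n]|² = (1/N)Σ|X[k]|² = 15.0000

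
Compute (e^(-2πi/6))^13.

Since ω_6^6 = 1, powers reduce modulo 6.
13 mod 6 = 1
So ω_6^13 = ω_6^1 = e^(-2πi·1/6)

ω_6^13 = ω_6^1 = 0.5000-0.8660i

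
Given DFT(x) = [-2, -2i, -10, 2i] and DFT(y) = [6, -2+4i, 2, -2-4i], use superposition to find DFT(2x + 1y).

By linearity: DFT(2x + 1y) = 2·DFT(x) + 1·DFT(y)
= 2·[-2, -2i, -10, 2i] + 1·[6, -2+4i, 2, -2-4i]

Computing element-wise:
Z[0] = 2·(-2) + 1·(6) = 2
Z[1] = 2·(-2i) + 1·(-2+4i) = -2
Z[2] = 2·(-10) + 1·(2) = -18
Z[3] = 2·(2i) + 1·(-2-4i) = -2

DFT(2x + 1y) = 2·X + 1·Y = [2, -2, -18, -2]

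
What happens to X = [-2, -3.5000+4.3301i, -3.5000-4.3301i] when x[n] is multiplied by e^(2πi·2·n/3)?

Modulation property: DFT(ω_3^(-2n)·x[n]) = X[(k-2) mod 3], so circularly shift X by 2 positions.

X[k-2] = [-3.5000+4.3301i, -3.5000-4.3301i, -2]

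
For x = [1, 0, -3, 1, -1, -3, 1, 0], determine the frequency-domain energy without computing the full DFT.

Parseval: Σ|x[n]|² = (1/N)Σ|X[k]|², so Σ|X[k]|² = N·Σ|x[n]|² = 8·22.0000

Σ|X[k]|² = N·Σ|x[n]|² = 8·22.0000 = 176.0000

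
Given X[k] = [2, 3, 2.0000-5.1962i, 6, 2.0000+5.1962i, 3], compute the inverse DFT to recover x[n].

x[n] = (1/6) Σ(k=0 to 5) X[k] · e^(2πikn/6)

Computing each x[n]:
x[0] = 3
x[1] = 1
x[2] = -1
x[3] = -1
x[4] = 2
x[5] = -2

x = [3, 1, -1, -1, 2, -2]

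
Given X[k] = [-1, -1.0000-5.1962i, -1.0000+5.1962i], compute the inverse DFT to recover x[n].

x[n] = (1/3) Σ(k=0 to 2) X[k] · e^(2πikn/3)

Computing each x[n]:
x[0] = -1
x[1] = 3
x[2] = -3

x = [-1, 3, -3]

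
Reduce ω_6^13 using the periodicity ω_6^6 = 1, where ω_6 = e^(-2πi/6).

Since ω_6^6 = 1, powers reduce modulo 6.
13 mod 6 = 1
So ω_6^13 = ω_6^1 = e^(-2πi·1/6)

ω_6^13 = ω_6^1 = 0.5000-0.8660i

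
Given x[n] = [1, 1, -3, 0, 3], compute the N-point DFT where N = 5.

X[k] = Σ(n=0 to 4) x[n] · ω_5^(nk)
where ω_5 = e^(-2πi/5)

Computing each X[k]:
X[0] = 2
X[1] = 4.6631+3.6655i
X[2] = -3.1631-1.6776i
X[3] = -3.1631+1.6776i
X[4] = 4.6631-3.6655i

X = [2, 4.6631+3.6655i, -3.1631-1.6776i, -3.1631+1.6776i, 4.6631-3.6655i]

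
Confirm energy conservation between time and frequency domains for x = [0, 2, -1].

Time domain:
Σ|x[n]|² = |0|² + |2|² + |-1|² = 5.0000

Frequency domain:
(1/3)Σ|X[k]|² = (1/3)(|1|² + |-0.5000-2.5981i|² + |-0.5000+2.5981i|²) = (1/3)·15.0000 = 5.0000

Both sides agree, confirming Parseval's theorem.

Σ|x[n]|² = (1/N)Σ|X[k]|² = 5.0000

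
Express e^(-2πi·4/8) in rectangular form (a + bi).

ω_8^4 = e^(-2πi·4/8)
= cos(-2π·4/8) + i·sin(-2π·4/8)
= cos(-8π/8) + i·sin(-8π/8)

ω_8^4 = cos(-8π/8) + i·sin(-8π/8) = -1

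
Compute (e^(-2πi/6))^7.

Since ω_6^6 = 1, powers reduce modulo 6.
7 mod 6 = 1
So ω_6^7 = ω_6^1 = e^(-2πi·1/6)

ω_6^7 = ω_6^1 = 0.5000-0.8660i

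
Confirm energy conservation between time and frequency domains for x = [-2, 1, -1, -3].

Time domain:
Σ|x[n]|² = |-2|² + |1|² + |-1|² + |-3|² = 15.0000

Frequency domain:
(1/4)Σ|X[k]|² = (1/4)(|-5|² + |-1-4i|² + |-1|² + |-1+4i|²) = (1/4)·60.0000 = 15.0000

Both sides agree, confirming Parseval's theorem.

Σ|x[n]|² = (1/N)Σ|X[k]|² = 15.0000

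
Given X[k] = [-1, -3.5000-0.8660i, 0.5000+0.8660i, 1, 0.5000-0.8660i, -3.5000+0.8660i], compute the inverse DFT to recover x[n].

x[n] = (1/6) Σ(k=0 to 5) X[k] · e^(2πikn/6)

Computing each x[n]:
x[0] = -1
x[1] = -1
x[2] = 1
x[3] = 1
x[4] = 0
x[5] = -1

x = [-1, -1, 1, 1, 0, -1]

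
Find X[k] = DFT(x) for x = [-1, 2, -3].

X[k] = Σ(n=0 to 2) x[n] · ω_3^(nk)
where ω_3 = e^(-2πi/3)

Computing each X[k]:
X[0] = -2
X[1] = -0.5000-4.3301i
X[2] = -0.5000+4.3301i

X = [-2, -0.5000-4.3301i, -0.5000+4.3301i]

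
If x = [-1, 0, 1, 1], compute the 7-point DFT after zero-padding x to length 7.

Original 4-point DFT: [1, -2+1i, -1, -2-1i]
Zero-padded 7-point DFT provides frequency interpolation.

DFT_7([x, 0, ...]) = [1, -2.1235-1.4088i, -1.2775+1.2157i, -0.5990-0.1931i, -0.5990+0.1931i, -1.2775-1.2157i, -2.1235+1.4088i]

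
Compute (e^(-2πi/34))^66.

Since ω_34^34 = 1, powers reduce modulo 34.
66 mod 34 = 32
So ω_34^66 = ω_34^32 = e^(-2πi·32/34)

ω_34^66 = ω_34^32 = 0.9325+0.3612i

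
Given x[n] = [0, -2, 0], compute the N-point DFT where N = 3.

X[k] = Σ(n=0 to 2) x[n] · ω_3^(nk)
where ω_3 = e^(-2πi/3)

Computing each X[k]:
X[0] = -2
X[1] = 1.0000+1.7321i
X[2] = 1.0000-1.7321i

X = [-2, 1.0000+1.7321i, 1.0000-1.7321i]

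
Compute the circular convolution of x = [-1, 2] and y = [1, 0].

(x ⊛ y)[n] = Σ(m=0 to 1) x[m] · y[(n-m) mod 2]

Computing each output sample:
(x ⊛ y)[0] = -1
(x ⊛ y)[1] = 2

x ⊛ y = [-1, 2]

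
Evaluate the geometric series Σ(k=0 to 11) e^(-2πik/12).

Sum of all nth roots of unity equals 0 for n > 1 (geometric series with r ≠ 1).

0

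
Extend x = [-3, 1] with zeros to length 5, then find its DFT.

Original 2-point DFT: [-2, -4]
Zero-padded 5-point DFT provides frequency interpolation.

DFT_5([x, 0, ...]) = [-2, -2.6910-0.9511i, -3.8090-0.5878i, -3.8090+0.5878i, -2.6910+0.9511i]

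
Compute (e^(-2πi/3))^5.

Since ω_3^3 = 1, powers reduce modulo 3.
5 mod 3 = 2
So ω_3^5 = ω_3^2 = e^(-2πi·2/3)

ω_3^5 = ω_3^2 = -0.5000+0.8660i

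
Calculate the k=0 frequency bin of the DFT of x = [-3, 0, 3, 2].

X[0] = Σ(n=0 to 3) x[n] · ω_4^0 = Σ x[n]
= (-3) + (0) + (3) + (2)

X[0] = 2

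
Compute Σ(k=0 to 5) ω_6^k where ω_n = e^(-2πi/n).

Sum of all nth roots of unity equals 0 for n > 1 (geometric series with r ≠ 1).

0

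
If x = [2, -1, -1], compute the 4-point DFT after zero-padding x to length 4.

Original 3-point DFT: [0, 3, 3]
Zero-padded 4-point DFT provides frequency interpolation.

DFT_4([x, 0, ...]) = [0, 3+1i, 2, 3-1i]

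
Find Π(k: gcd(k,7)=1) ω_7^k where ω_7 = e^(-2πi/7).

The primitive 7th roots of unity are ω_7^k for k coprime to 7: k ∈ {1, 2, 3, 4, 5, 6}
Their product equals the constant term of the cyclotomic polynomial Φ_7(x) up to sign.
For n ≥ 3, the product of all primitive nth roots of unity is 1. (For n=1 it is 1; for n=2 it is -1.)

1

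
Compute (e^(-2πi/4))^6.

Since ω_4^4 = 1, powers reduce modulo 4.
6 mod 4 = 2
So ω_4^6 = ω_4^2 = e^(-2πi·2/4)

ω_4^6 = ω_4^2 = -1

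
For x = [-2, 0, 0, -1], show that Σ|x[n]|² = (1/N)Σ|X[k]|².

Time domain:
Σ|x[n]|² = |-2|² + |0|² + |0|² + |-1|² = 5.0000

Frequency domain:
(1/4)Σ|X[k]|² = (1/4)(|-3|² + |-2-1i|² + |-1|² + |-2+1i|²) = (1/4)·20.0000 = 5.0000

Both sides agree, confirming Parseval's theorem.

Σ|x[n]|² = (1/N)Σ|X[k]|² = 5.0000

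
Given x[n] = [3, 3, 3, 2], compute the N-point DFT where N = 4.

X[k] = Σ(n=0 to 3) x[n] · ω_4^(nk)
where ω_4 = e^(-2πi/4)

Computing each X[k]:
X[0] = 11
X[1] = -1i
X[2] = 1
X[3] = 1i

X = [11, -1i, 1, 1i]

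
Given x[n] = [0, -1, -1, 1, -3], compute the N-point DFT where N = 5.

X[k] = Σ(n=0 to 4) x[n] · ω_5^(nk)
where ω_5 = e^(-2πi/5)

Computing each X[k]:
X[0] = -4
X[1] = -1.2361-0.7265i
X[2] = 3.2361-3.0777i
X[3] = 3.2361+3.0777i
X[4] = -1.2361+0.7265i

X = [-4, -1.2361-0.7265i, 3.2361-3.0777i, 3.2361+3.0777i, -1.2361+0.7265i]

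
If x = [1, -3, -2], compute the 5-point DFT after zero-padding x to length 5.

Original 3-point DFT: [-4, 3.5000+0.8660i, 3.5000-0.8660i]
Zero-padded 5-point DFT provides frequency interpolation.

DFT_5([x, 0, ...]) = [-4, 1.6910+4.0287i, 2.8090-0.1388i, 2.8090+0.1388i, 1.6910-4.0287i]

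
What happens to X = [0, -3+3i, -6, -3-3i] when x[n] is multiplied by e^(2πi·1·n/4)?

Modulation property: DFT(ω_4^(-1n)·x[n]) = X[(k-1) mod 4], so circularly shift X by 1 positions.

X[k-1] = [-3-3i, 0, -3+3i, -6]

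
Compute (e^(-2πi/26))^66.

Since ω_26^26 = 1, powers reduce modulo 26.
66 mod 26 = 14
So ω_26^66 = ω_26^14 = e^(-2πi·14/26)

ω_26^66 = ω_26^14 = -0.9709+0.2393i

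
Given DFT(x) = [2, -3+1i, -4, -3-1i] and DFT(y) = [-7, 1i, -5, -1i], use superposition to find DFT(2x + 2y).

By linearity: DFT(2x + 2y) = 2·DFT(x) + 2·DFT(y)
= 2·[2, -3+1i, -4, -3-1i] + 2·[-7, 1i, -5, -1i]

Computing element-wise:
Z[0] = 2·(2) + 2·(-7) = -10
Z[1] = 2·(-3+1i) + 2·(1i) = -6+4i
Z[2] = 2·(-4) + 2·(-5) = -18
Z[3] = 2·(-3-1i) + 2·(-1i) = -6-4i

DFT(2x + 2y) = 2·X + 2·Y = [-10, -6+4i, -18, -6-4i]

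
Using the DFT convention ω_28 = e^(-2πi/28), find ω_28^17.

ω_28^17 = e^(-2πi·17/28)
= cos(-2π·17/28) + i·sin(-2π·17/28)
= cos(-34π/28) + i·sin(-34π/28)

ω_28^17 = cos(-34π/28) + i·sin(-34π/28) = -0.7818+0.6235i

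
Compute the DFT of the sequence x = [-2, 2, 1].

X[k] = Σ(n=0 to 2) x[n] · ω_3^(nk)
where ω_3 = e^(-2πi/3)

Computing each X[k]:
X[0] = 1
X[1] = -3.5000-0.8660i
X[2] = -3.5000+0.8660i

X = [1, -3.5000-0.8660i, -3.5000+0.8660i]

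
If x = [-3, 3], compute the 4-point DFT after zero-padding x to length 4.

Original 2-point DFT: [0, -6]
Zero-padded 4-point DFT provides frequency interpolation.

DFT_4([x, 0, ...]) = [0, -3-3i, -6, -3+3i]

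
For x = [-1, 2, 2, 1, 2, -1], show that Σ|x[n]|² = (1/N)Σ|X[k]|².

Time domain:
Σ|x[n]|² = |-1|² + |2|² + |2|² + |1|² + |2|² + |-1|² = 15.0000

Frequency domain:
(1/6)Σ|X[k]|² = (1/6)(|5|² + |-3.5000-2.5981i|² + |-2.5000-2.5981i|² + |1|² + |-2.5000+2.5981i|² + |-3.5000+2.5981i|²) = (1/6)·90.0000 = 15.0000

Both sides agree, confirming Parseval's theorem.

Σ|x[n]|² = (1/N)Σ|X[k]|² = 15.0000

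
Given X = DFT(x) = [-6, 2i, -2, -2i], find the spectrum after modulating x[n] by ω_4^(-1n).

Modulation property: DFT(ω_4^(-1n)·x[n]) = X[(k-1) mod 4], so circularly shift X by 1 positions.

X[k-1] = [-2i, -6, 2i, -2]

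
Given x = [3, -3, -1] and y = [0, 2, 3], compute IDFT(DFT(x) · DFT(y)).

(x ⊛ y)[n] = Σ(m=0 to 2) x[m] · y[(n-m) mod 3]

Computing each output sample:
(x ⊛ y)[0] = -11
(x ⊛ y)[1] = 3
(x ⊛ y)[2] = 3

x ⊛ y = [-11, 3, 3]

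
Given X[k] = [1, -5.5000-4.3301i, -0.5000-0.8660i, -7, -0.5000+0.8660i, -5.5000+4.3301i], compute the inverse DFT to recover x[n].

x[n] = (1/6) Σ(k=0 to 5) X[k] · e^(2πikn/6)

Computing each x[n]:
x[0] = -3
x[1] = 2
x[2] = 1
x[3] = 3
x[4] = -1
x[5] = -1

x = [-3, 2, 1, 3, -1, -1]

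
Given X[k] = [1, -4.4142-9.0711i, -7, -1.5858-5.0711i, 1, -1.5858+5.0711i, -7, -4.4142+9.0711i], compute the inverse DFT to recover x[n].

x[n] = (1/8) Σ(k=0 to 7) X[k] · e^(2πikn/8)

Computing each x[n]:
x[0] = -3
x[1] = 2
x[2] = 3
x[3] = 3
x[4] = 0
x[5] = -2
x[6] = 1
x[7] = -3

x = [-3, 2, 3, 3, 0, -2, 1, -3]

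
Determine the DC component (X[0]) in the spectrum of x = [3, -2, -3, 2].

X[0] = Σ(n=0 to 3) x[n] · ω_4^0 = Σ x[n]
= (3) + (-2) + (-3) + (2)

X[0] = 0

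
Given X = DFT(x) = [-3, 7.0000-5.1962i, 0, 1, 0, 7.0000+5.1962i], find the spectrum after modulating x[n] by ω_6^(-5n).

Modulation property: DFT(ω_6^(-5n)·x[n]) = X[(k-5) mod 6], so circularly shift X by 5 positions.

X[k-5] = [7.0000-5.1962i, 0, 1, 0, 7.0000+5.1962i, -3]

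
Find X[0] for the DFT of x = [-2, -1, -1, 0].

X[0] = Σ(n=0 to 3) x[n] · ω_4^0 = Σ x[n]
= (-2) + (-1) + (-1) + (0)

X[0] = -4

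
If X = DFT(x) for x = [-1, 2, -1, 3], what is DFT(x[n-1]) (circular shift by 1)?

Time shift by 1: X_shifted[k] = ω_4^(1k) · X[k]
Shifted x = [3, -1, 2, -1]

DFT(x[n-1]) = [3, 1, 7, 1]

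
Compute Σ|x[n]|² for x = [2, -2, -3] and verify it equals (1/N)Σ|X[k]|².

Time domain:
Σ|x[n]|² = |2|² + |-2|² + |-3|² = 17.0000

Frequency domain:
(1/3)Σ|X[k]|² = (1/3)(|-3|² + |4.5000-0.8660i|² + |4.5000+0.8660i|²) = (1/3)·51.0000 = 17.0000

Both sides agree, confirming Parseval's theorem.

Σ|x[n]|² = (1/N)Σ|X[k]|² = 17.0000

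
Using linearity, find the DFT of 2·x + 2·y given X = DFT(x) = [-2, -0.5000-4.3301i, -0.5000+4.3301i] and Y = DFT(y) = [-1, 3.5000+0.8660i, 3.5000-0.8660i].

By linearity: DFT(2x + 2y) = 2·DFT(x) + 2·DFT(y)
= 2·[-2, -0.5000-4.3301i, -0.5000+4.3301i] + 2·[-1, 3.5000+0.8660i, 3.5000-0.8660i]

Computing element-wise:
Z[0] = 2·(-2) + 2·(-1) = -6
Z[1] = 2·(-0.5000-4.3301i) + 2·(3.5000+0.8660i) = 6.0000-6.9282i
Z[2] = 2·(-0.5000+4.3301i) + 2·(3.5000-0.8660i) = 6.0000+6.9282i

DFT(2x + 2y) = 2·X + 2·Y = [-6, 6.0000-6.9282i, 6.0000+6.9282i]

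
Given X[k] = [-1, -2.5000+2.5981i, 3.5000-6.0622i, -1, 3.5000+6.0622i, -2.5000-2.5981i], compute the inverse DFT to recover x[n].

x[n] = (1/6) Σ(k=0 to 5) X[k] · e^(2πikn/6)

Computing each x[n]:
x[0] = 0
x[1] = 0
x[2] = -3
x[3] = 2
x[4] = 2
x[5] = -2

x = [0, 0, -3, 2, 2, -2]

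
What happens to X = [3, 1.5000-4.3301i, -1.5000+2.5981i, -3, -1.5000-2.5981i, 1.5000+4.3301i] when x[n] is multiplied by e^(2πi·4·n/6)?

Modulation property: DFT(ω_6^(-4n)·x[n]) = X[(k-4) mod 6], so circularly shift X by 4 positions.

X[k-4] = [-1.5000+2.5981i, -3, -1.5000-2.5981i, 1.5000+4.3301i, 3, 1.5000-4.3301i]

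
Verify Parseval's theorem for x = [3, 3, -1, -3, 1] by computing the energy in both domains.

Time domain:
Σ|x[n]|² = |3|² + |3|² + |-1|² + |-3|² + |1|² = 29.0000

Frequency domain:
(1/5)Σ|X[k]|² = (1/5)(|3|² + |7.4721-3.0777i|² + |-1.4721+0.7265i|² + |-1.4721-0.7265i|² + |7.4721+3.0777i|²) = (1/5)·145.0000 = 29.0000

Both sides agree, confirming Parseval's theorem.

Σ|x[n]|² = (1/N)Σ|X[k]|² = 29.0000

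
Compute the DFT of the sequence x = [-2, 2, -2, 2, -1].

X[k] = Σ(n=0 to 4) x[n] · ω_5^(nk)
where ω_5 = e^(-2πi/5)

Computing each X[k]:
X[0] = -1
X[1] = -1.6910-0.5020i
X[2] = -2.8090-5.5676i
X[3] = -2.8090+5.5676i
X[4] = -1.6910+0.5020i

X = [-1, -1.6910-0.5020i, -2.8090-5.5676i, -2.8090+5.5676i, -1.6910+0.5020i]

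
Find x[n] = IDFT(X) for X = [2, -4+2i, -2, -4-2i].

x[n] = (1/4) Σ(k=0 to 3) X[k] · e^(2πikn/4)

Computing each x[n]:
x[0] = -2
x[1] = 0
x[2] = 2
x[3] = 2

x = [-2, 0, 2, 2]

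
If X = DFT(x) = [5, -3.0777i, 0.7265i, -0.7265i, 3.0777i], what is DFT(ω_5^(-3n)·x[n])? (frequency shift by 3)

Modulation property: DFT(ω_5^(-3n)·x[n]) = X[(k-3) mod 5], so circularly shift X by 3 positions.

X[k-3] = [0.7265i, -0.7265i, 3.0777i, 5, -3.0777i]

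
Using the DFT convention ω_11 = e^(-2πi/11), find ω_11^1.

ω_11^1 = e^(-2πi·1/11)
= cos(-2π·1/11) + i·sin(-2π·1/11)
= cos(-2π/11) + i·sin(-2π/11)

ω_11^1 = cos(-2π/11) + i·sin(-2π/11) = 0.8413-0.5406i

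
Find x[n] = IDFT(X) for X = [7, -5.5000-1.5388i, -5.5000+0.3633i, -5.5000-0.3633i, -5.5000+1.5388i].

x[n] = (1/5) Σ(k=0 to 4) X[k] · e^(2πikn/5)

Computing each x[n]:
x[0] = -3
x[1] = 3
x[2] = 3
x[3] = 2
x[4] = 2

x = [-3, 3, 3, 2, 2]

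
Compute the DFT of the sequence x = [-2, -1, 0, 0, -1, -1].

X[k] = Σ(n=0 to 5) x[n] · ω_6^(nk)
where ω_6 = e^(-2πi/6)

Computing each X[k]:
X[0] = -5
X[1] = -2.5000-0.8660i
X[2] = -0.5000+0.8660i
X[3] = -1
X[4] = -0.5000-0.8660i
X[5] = -2.5000+0.8660i

X = [-5, -2.5000-0.8660i, -0.5000+0.8660i, -1, -0.5000-0.8660i, -2.5000+0.8660i]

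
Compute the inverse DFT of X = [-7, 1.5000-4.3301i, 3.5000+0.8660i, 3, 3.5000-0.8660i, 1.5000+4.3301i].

x[n] = (1/6) Σ(k=0 to 5) X[k] · e^(2πikn/6)

Computing each x[n]:
x[0] = 1
x[1] = -1
x[2] = 0
x[3] = -1
x[4] = -3
x[5] = -3

x = [1, -1, 0, -1, -3, -3]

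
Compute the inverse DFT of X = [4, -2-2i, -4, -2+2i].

x[n] = (1/4) Σ(k=0 to 3) X[k] · e^(2πikn/4)

Computing each x[n]:
x[0] = -1
x[1] = 3
x[2] = 1
x[3] = 1

x = [-1, 3, 1, 1]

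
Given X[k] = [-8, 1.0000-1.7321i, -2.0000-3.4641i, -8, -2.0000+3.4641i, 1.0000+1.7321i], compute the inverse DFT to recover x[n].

x[n] = (1/6) Σ(k=0 to 5) X[k] · e^(2πikn/6)

Computing each x[n]:
x[0] = -3
x[1] = 2
x[2] = -3
x[3] = -1
x[4] = -2
x[5] = -1

x = [-3, 2, -3, -1, -2, -1]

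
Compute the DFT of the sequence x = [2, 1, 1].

X[k] = Σ(n=0 to 2) x[n] · ω_3^(nk)
where ω_3 = e^(-2πi/3)

Computing each X[k]:
X[0] = 4
X[1] = 1
X[2] = 1

X = [4, 1, 1]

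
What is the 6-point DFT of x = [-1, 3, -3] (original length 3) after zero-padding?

Original 3-point DFT: [-1, -1.0000-5.1962i, -1.0000+5.1962i]
Zero-padded 6-point DFT provides frequency interpolation.

DFT_6([x, 0, ...]) = [-1, 2, -1.0000-5.1962i, -7, -1.0000+5.1962i, 2]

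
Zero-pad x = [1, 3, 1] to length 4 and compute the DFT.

Original 3-point DFT: [5, -1.0000-1.7321i, -1.0000+1.7321i]
Zero-padded 4-point DFT provides frequency interpolation.

DFT_4([x, 0, ...]) = [5, -3i, -1, 3i]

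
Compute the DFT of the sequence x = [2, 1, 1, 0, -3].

X[k] = Σ(n=0 to 4) x[n] · ω_5^(nk)
where ω_5 = e^(-2πi/5)

Computing each X[k]:
X[0] = 1
X[1] = 0.5729-4.3920i
X[2] = 3.9271-1.4001i
X[3] = 3.9271+1.4001i
X[4] = 0.5729+4.3920i

X = [1, 0.5729-4.3920i, 3.9271-1.4001i, 3.9271+1.4001i, 0.5729+4.3920i]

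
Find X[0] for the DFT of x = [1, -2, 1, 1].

X[0] = Σ(n=0 to 3) x[n] · ω_4^0 = Σ x[n]
= (1) + (-2) + (1) + (1)

X[0] = 1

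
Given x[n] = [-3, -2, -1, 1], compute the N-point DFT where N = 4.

X[k] = Σ(n=0 to 3) x[n] · ω_4^(nk)
where ω_4 = e^(-2πi/4)

Computing each X[k]:
X[0] = -5
X[1] = -2+3i
X[2] = -3
X[3] = -2-3i

X = [-5, -2+3i, -3, -2-3i]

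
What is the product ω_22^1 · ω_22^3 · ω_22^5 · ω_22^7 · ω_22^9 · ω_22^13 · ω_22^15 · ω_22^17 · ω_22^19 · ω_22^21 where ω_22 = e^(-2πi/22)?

The primitive 22nd roots of unity are ω_22^k for k coprime to 22: k ∈ {1, 3, 5, 7, 9, 13, 15, 17, 19, 21}
Their product equals the constant term of the cyclotomic polynomial Φ_22(x) up to sign.
For n ≥ 3, the product of all primitive nth roots of unity is 1. (For n=1 it is 1; for n=2 it is -1.)

1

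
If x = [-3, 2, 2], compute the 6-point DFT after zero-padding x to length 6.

Original 3-point DFT: [1, -5, -5]
Zero-padded 6-point DFT provides frequency interpolation.

DFT_6([x, 0, ...]) = [1, -3.0000-3.4641i, -5, -3, -5, -3.0000+3.4641i]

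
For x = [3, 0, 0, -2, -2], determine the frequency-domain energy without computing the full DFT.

Parseval: Σ|x[n]|² = (1/N)Σ|X[k]|², so Σ|X[k]|² = N·Σ|x[n]|² = 5·17.0000

Σ|X[k]|² = N·Σ|x[n]|² = 5·17.0000 = 85.0000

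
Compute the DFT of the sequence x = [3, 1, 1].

X[k] = Σ(n=0 to 2) x[n] · ω_3^(nk)
where ω_3 = e^(-2πi/3)

Computing each X[k]:
X[0] = 5
X[1] = 2
X[2] = 2

X = [5, 2, 2]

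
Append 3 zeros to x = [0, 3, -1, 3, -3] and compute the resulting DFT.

Original 5-point DFT: [2, -1.6180-3.3552i, 0.6180-7.3309i, 0.6180+7.3309i, -1.6180+3.3552i]
Zero-padded 8-point DFT provides frequency interpolation.

DFT_8([x, 0, ...]) = [2, 3.0000-3.2426i, -2, 3.0000-5.2426i, -10, 3.0000+5.2426i, -2, 3.0000+3.2426i]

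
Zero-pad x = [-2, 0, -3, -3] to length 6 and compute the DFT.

Original 4-point DFT: [-8, 1-3i, -2, 1+3i]
Zero-padded 6-point DFT provides frequency interpolation.

DFT_6([x, 0, ...]) = [-8, 2.5000+2.5981i, -3.5000-2.5981i, -2, -3.5000+2.5981i, 2.5000-2.5981i]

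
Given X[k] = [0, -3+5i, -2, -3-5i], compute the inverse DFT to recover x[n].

x[n] = (1/4) Σ(k=0 to 3) X[k] · e^(2πikn/4)

Computing each x[n]:
x[0] = -2
x[1] = -2
x[2] = 1
x[3] = 3

x = [-2, -2, 1, 3]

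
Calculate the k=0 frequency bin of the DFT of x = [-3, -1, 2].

X[0] = Σ(n=0 to 2) x[n] · ω_3^0 = Σ x[n]
= (-3) + (-1) + (2)

X[0] = -2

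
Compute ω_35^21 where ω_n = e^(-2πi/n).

ω_35^21 = e^(-2πi·21/35)
= cos(-2π·21/35) + i·sin(-2π·21/35)
= cos(-42π/35) + i·sin(-42π/35)

ω_35^21 = cos(-42π/35) + i·sin(-42π/35) = -0.8090+0.5878i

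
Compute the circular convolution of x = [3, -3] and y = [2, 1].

(x ⊛ y)[n] = Σ(m=0 to 1) x[m] · y[(n-m) mod 2]

Computing each output sample:
(x ⊛ y)[0] = 3
(x ⊛ y)[1] = -3

x ⊛ y = [3, -3]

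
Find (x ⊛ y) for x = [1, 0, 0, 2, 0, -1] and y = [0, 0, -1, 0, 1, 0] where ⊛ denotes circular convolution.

(x ⊛ y)[n] = Σ(m=0 to 5) x[m] · y[(n-m) mod 6]

Computing each output sample:
(x ⊛ y)[0] = 0
(x ⊛ y)[1] = 3
(x ⊛ y)[2] = -1
(x ⊛ y)[3] = -1
(x ⊛ y)[4] = 1
(x ⊛ y)[5] = -2

x ⊛ y = [0, 3, -1, -1, 1, -2]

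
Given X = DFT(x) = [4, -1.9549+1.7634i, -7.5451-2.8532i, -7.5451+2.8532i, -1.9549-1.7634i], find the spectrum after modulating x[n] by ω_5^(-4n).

Modulation property: DFT(ω_5^(-4n)·x[n]) = X[(k-4) mod 5], so circularly shift X by 4 positions.

X[k-4] = [-1.9549+1.7634i, -7.5451-2.8532i, -7.5451+2.8532i, -1.9549-1.7634i, 4]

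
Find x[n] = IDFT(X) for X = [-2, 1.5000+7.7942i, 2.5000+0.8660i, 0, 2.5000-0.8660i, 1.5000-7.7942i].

x[n] = (1/6) Σ(k=0 to 5) X[k] · e^(2πikn/6)

Computing each x[n]:
x[0] = 1
x[1] = -3
x[2] = -3
x[3] = 0
x[4] = 1
x[5] = 2

x = [1, -3, -3, 0, 1, 2]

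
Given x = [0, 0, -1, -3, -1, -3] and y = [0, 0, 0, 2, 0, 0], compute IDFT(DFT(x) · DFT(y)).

(x ⊛ y)[n] = Σ(m=0 to 5) x[m] · y[(n-m) mod 6]

Computing each output sample:
(x ⊛ y)[0] = -6
(x ⊛ y)[1] = -2
(x ⊛ y)[2] = -6
(x ⊛ y)[3] = 0
(x ⊛ y)[4] = 0
(x ⊛ y)[5] = -2

x ⊛ y = [-6, -2, -6, 0, 0, -2]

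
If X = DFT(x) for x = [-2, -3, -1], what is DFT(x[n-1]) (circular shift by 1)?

Time shift by 1: X_shifted[k] = ω_3^(1k) · X[k]
Shifted x = [-1, -2, -3]

DFT(x[n-1]) = [-6, 1.5000-0.8660i, 1.5000+0.8660i]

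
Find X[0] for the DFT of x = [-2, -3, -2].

X[0] = Σ(n=0 to 2) x[n] · ω_3^0 = Σ x[n]
= (-2) + (-3) + (-2)

X[0] = -7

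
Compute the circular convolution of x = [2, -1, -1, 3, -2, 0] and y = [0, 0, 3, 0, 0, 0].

(x ⊛ y)[n] = Σ(m=0 to 5) x[m] · y[(n-m) mod 6]

Computing each output sample:
(x ⊛ y)[0] = -6
(x ⊛ y)[1] = 0
(x ⊛ y)[2] = 6
(x ⊛ y)[3] = -3
(x ⊛ y)[4] = -3
(x ⊛ y)[5] = 9

x ⊛ y = [-6, 0, 6, -3, -3, 9]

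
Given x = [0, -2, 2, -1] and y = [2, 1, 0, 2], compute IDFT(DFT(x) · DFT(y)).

(x ⊛ y)[n] = Σ(m=0 to 3) x[m] · y[(n-m) mod 4]

Computing each output sample:
(x ⊛ y)[0] = -5
(x ⊛ y)[1] = 0
(x ⊛ y)[2] = 0
(x ⊛ y)[3] = 0

x ⊛ y = [-5, 0, 0, 0]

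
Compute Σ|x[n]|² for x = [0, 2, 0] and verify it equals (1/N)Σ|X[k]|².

Time domain:
Σ|x[n]|² = |0|² + |2|² + |0|² = 4.0000

Frequency domain:
(1/3)Σ|X[k]|² = (1/3)(|2|² + |-1.0000-1.7321i|² + |-1.0000+1.7321i|²) = (1/3)·12.0000 = 4.0000

Both sides agree, confirming Parseval's theorem.

Σ|x[n]|² = (1/N)Σ|X[k]|² = 4.0000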